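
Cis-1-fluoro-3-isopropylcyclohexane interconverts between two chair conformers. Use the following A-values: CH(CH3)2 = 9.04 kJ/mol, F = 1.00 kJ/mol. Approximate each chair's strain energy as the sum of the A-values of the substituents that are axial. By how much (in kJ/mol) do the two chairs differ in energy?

C1 and C3 have the same parity, so for the cis isomer the two substituents are e,e in one chair and a,a in the other.
Chair I (isopropyl axial, fluoro axial): E = 10.04 kJ/mol.
Chair II (isopropyl equatorial, fluoro equatorial): E = 0.00 kJ/mol.
ΔE = 10.04 − 0.00 = 10.04 kJ/mol; chair II is more stable.

10.04 kJ/mol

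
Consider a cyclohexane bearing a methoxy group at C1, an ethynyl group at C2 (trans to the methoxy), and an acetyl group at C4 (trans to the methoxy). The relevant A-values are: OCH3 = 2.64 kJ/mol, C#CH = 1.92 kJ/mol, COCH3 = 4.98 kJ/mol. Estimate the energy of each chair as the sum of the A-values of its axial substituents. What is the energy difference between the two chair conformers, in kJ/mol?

Chair I (methoxy axial, ethynyl axial, acetyl axial): E = 9.54 kJ/mol.
Chair II (methoxy equatorial, ethynyl equatorial, acetyl equatorial): E = 0.00 kJ/mol.
ΔE = 9.54 − 0.00 = 9.54 kJ/mol; chair II is more stable.

9.54 kJ/mol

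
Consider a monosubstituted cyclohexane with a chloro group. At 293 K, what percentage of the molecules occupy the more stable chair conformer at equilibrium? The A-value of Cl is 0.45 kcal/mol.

One chair has the chloro group axial (E = 0.45 kcal/mol) and the other has it equatorial (E = 0).
ΔG = 0.45 kcal/mol between the two chairs.
K = exp(ΔG/RT) with R = 1.987×10⁻³ kcal mol⁻¹ K⁻¹ and T = 293 K gives K ≈ 2.17.
Fraction in the lower-energy chair = K/(K+1) = 68.4%.

68.4%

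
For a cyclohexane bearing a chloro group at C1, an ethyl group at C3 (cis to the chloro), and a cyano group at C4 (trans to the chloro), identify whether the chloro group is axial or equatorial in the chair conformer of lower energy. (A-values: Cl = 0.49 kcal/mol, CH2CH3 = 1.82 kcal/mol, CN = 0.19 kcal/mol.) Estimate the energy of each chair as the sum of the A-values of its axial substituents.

equatorial

Chair I (chloro axial, ethyl axial, cyano axial): E = 2.50 kcal/mol.
Chair II (chloro equatorial, ethyl equatorial, cyano equatorial): E = 0.00 kcal/mol.
Chair II is the more stable (lower-energy) conformer, and in that chair the chloro group is equatorial.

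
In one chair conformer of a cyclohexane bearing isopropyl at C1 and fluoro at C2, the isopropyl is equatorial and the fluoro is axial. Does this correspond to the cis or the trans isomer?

C1 and C2 have opposite parity, so their axial bonds point in opposite directions.
With opposite-parity carbons, two substituents on the same face are one axial and one equatorial; opposite faces give both axial or both equatorial.
Here the groups are equatorial/axial → same face → cis.

cis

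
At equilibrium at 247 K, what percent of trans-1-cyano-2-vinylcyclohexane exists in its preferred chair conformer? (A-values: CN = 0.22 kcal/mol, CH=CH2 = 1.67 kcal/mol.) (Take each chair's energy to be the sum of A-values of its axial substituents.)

C1 and C2 have opposite parity, so for the trans isomer the two substituents are e,e in one chair and a,a in the other.
Chair I (cyano axial, vinyl axial): E = 1.89 kcal/mol; chair II (cyano equatorial, vinyl equatorial): E = 0.00 kcal/mol.
ΔG = 1.89 kcal/mol between the two chairs.
K = exp(ΔG/RT) with R = 1.987×10⁻³ kcal mol⁻¹ K⁻¹ and T = 247 K gives K ≈ 47.
Fraction in the lower-energy chair = K/(K+1) = 97.9%.

97.9%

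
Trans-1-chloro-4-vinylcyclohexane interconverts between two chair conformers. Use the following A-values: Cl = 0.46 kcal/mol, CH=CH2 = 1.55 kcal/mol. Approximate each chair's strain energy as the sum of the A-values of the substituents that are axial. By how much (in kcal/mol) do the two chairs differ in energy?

2.01 kcal/mol

C1 and C4 have opposite parity, so for the trans isomer the two substituents are e,e in one chair and a,a in the other.
Chair I (chloro axial, vinyl axial): E = 2.01 kcal/mol.
Chair II (chloro equatorial, vinyl equatorial): E = 0.00 kcal/mol.
ΔE = 2.01 − 0.00 = 2.01 kcal/mol; chair II is more stable.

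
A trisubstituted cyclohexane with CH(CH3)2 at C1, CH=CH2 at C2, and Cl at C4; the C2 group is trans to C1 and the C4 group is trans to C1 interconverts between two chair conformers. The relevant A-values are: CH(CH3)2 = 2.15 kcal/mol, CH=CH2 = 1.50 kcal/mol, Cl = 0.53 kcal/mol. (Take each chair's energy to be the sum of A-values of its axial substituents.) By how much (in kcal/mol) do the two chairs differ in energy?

4.18 kcal/mol

Chair I (isopropyl axial, vinyl axial, chloro axial): E = 4.18 kcal/mol.
Chair II (isopropyl equatorial, vinyl equatorial, chloro equatorial): E = 0.00 kcal/mol.
ΔE = 4.18 − 0.00 = 4.18 kcal/mol; chair II is more stable.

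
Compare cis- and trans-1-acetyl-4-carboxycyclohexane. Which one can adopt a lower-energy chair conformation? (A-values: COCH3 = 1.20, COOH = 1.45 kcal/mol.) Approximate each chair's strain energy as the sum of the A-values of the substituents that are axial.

trans

At 1,4 positions (parity opposite): cis → (a,e or e,a); trans → (e,e or a,a).
Best chair for cis: E = 1.20 kcal/mol; best chair for trans: E = 0.00 kcal/mol.
The trans isomer is lower by 1.20 kcal/mol.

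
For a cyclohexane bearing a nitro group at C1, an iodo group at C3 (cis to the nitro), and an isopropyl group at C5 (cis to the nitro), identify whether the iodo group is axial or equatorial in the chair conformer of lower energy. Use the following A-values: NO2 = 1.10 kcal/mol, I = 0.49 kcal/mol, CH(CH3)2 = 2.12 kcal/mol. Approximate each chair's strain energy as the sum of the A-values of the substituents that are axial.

equatorial

Chair I (nitro axial, iodo axial, isopropyl axial): E = 3.71 kcal/mol.
Chair II (nitro equatorial, iodo equatorial, isopropyl equatorial): E = 0.00 kcal/mol.
Chair II is the more stable (lower-energy) conformer, and in that chair the iodo group is equatorial.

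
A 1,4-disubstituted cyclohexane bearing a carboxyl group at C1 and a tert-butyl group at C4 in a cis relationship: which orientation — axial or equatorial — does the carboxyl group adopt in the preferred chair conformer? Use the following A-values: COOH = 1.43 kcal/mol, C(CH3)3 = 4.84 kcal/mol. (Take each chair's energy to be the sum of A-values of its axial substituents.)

axial

C1 and C4 have opposite parity, so for the cis isomer the two substituents are one axial and one equatorial in each chair.
Chair I (carboxyl axial, tert-butyl equatorial): E = 1.43 kcal/mol.
Chair II (carboxyl equatorial, tert-butyl axial): E = 4.84 kcal/mol.
Chair I is the more stable (lower-energy) conformer, and in that chair the carboxyl group is axial.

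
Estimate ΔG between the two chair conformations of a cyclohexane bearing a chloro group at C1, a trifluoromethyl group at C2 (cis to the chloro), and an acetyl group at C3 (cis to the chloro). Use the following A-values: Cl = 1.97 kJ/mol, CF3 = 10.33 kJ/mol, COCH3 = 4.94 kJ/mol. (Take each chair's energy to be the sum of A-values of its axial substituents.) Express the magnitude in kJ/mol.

Chair I (chloro axial, trifluoromethyl equatorial, acetyl axial): E = 6.91 kJ/mol.
Chair II (chloro equatorial, trifluoromethyl axial, acetyl equatorial): E = 10.33 kJ/mol.
ΔE = 10.33 − 6.91 = 3.42 kJ/mol; chair I is more stable.

3.42 kJ/mol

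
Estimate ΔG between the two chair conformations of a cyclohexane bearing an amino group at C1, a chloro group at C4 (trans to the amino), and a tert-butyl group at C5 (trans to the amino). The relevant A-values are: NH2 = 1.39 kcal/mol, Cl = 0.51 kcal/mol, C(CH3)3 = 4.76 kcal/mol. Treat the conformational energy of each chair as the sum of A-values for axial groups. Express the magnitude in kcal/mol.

Chair I (amino axial, chloro axial, tert-butyl equatorial): E = 1.90 kcal/mol.
Chair II (amino equatorial, chloro equatorial, tert-butyl axial): E = 4.76 kcal/mol.
ΔE = 4.76 − 1.90 = 2.86 kcal/mol; chair I is more stable.

2.86 kcal/mol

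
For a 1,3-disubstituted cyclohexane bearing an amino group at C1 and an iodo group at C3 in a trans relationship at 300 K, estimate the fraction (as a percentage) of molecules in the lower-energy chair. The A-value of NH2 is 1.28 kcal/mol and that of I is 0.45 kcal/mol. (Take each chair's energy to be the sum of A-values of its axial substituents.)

C1 and C3 have the same parity, so for the trans isomer the two substituents are one axial and one equatorial in each chair.
Chair I (amino axial, iodo equatorial): E = 1.28 kcal/mol; chair II (amino equatorial, iodo axial): E = 0.45 kcal/mol.
ΔG = 0.83 kcal/mol between the two chairs.
K = exp(ΔG/RT) with R = 1.987×10⁻³ kcal mol⁻¹ K⁻¹ and T = 300 K gives K ≈ 4.02.
Fraction in the lower-energy chair = K/(K+1) = 80.1%.

80.1%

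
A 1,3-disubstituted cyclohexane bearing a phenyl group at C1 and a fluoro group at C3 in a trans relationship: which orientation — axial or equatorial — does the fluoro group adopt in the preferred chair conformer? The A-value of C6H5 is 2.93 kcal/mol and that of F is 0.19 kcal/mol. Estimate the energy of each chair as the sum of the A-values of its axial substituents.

axial

C1 and C3 have the same parity, so for the trans isomer the two substituents are one axial and one equatorial in each chair.
Chair I (phenyl axial, fluoro equatorial): E = 2.93 kcal/mol.
Chair II (phenyl equatorial, fluoro axial): E = 0.19 kcal/mol.
Chair II is the more stable (lower-energy) conformer, and in that chair the fluoro group is axial.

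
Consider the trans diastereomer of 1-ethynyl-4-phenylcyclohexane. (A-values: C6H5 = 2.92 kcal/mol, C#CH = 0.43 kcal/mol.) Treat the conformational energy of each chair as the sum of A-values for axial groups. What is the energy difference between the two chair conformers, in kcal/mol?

3.35 kcal/mol

C1 and C4 have opposite parity, so for the trans isomer the two substituents are e,e in one chair and a,a in the other.
Chair I (phenyl axial, ethynyl axial): E = 3.35 kcal/mol.
Chair II (phenyl equatorial, ethynyl equatorial): E = 0.00 kcal/mol.
ΔE = 3.35 − 0.00 = 3.35 kcal/mol; chair II is more stable.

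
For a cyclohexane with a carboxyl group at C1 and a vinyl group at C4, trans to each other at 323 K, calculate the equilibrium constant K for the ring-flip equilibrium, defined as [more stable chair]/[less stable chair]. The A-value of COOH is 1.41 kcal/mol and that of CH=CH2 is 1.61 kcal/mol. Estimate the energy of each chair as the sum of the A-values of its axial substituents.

C1 and C4 have opposite parity, so for the trans isomer the two substituents are e,e in one chair and a,a in the other.
Chair I (carboxyl axial, vinyl axial): E = 3.02 kcal/mol; chair II (carboxyl equatorial, vinyl equatorial): E = 0.00 kcal/mol.
ΔG = 3.02 kcal/mol between the two chairs.
K = exp(ΔG/RT) with R = 1.987×10⁻³ kcal mol⁻¹ K⁻¹ and T = 323 K gives K ≈ 111.

K ≈ 111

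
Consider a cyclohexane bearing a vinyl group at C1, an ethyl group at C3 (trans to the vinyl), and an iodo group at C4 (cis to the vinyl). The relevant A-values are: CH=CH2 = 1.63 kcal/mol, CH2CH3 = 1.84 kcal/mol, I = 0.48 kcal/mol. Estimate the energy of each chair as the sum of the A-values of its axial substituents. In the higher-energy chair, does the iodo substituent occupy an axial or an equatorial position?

axial

Chair I (vinyl axial, ethyl equatorial, iodo equatorial): E = 1.63 kcal/mol.
Chair II (vinyl equatorial, ethyl axial, iodo axial): E = 2.32 kcal/mol.
Chair II is the less stable (higher-energy) conformer, and in that chair the iodo group is axial.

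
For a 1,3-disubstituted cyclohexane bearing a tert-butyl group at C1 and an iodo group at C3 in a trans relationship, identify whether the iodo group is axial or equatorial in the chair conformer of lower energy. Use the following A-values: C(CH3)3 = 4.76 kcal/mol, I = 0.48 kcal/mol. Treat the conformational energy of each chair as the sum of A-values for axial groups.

axial

C1 and C3 have the same parity, so for the trans isomer the two substituents are one axial and one equatorial in each chair.
Chair I (tert-butyl axial, iodo equatorial): E = 4.76 kcal/mol.
Chair II (tert-butyl equatorial, iodo axial): E = 0.48 kcal/mol.
Chair II is the more stable (lower-energy) conformer, and in that chair the iodo group is axial.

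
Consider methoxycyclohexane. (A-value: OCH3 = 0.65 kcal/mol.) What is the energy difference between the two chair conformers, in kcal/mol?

0.65 kcal/mol

A monosubstituted cyclohexane has one chair with the methoxy group axial (E = A = 0.65 kcal/mol) and one with it equatorial (E = 0).
ΔE = 0.65 − 0 = 0.65 kcal/mol.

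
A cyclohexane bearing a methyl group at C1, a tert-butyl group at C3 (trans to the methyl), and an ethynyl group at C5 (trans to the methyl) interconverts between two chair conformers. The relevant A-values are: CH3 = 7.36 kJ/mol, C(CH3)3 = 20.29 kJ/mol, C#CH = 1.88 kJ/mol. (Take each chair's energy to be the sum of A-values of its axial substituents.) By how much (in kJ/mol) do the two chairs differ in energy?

Chair I (methyl axial, tert-butyl equatorial, ethynyl equatorial): E = 7.36 kJ/mol.
Chair II (methyl equatorial, tert-butyl axial, ethynyl axial): E = 22.17 kJ/mol.
ΔE = 22.17 − 7.36 = 14.81 kJ/mol; chair I is more stable.

14.81 kJ/mol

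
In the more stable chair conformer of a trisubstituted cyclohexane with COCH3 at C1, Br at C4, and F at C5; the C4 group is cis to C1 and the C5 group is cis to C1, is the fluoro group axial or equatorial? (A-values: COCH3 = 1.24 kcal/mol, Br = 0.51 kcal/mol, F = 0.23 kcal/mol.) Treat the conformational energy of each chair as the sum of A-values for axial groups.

Chair I (acetyl axial, bromo equatorial, fluoro axial): E = 1.47 kcal/mol.
Chair II (acetyl equatorial, bromo axial, fluoro equatorial): E = 0.51 kcal/mol.
Chair II is the more stable (lower-energy) conformer, and in that chair the fluoro group is equatorial.

equatorial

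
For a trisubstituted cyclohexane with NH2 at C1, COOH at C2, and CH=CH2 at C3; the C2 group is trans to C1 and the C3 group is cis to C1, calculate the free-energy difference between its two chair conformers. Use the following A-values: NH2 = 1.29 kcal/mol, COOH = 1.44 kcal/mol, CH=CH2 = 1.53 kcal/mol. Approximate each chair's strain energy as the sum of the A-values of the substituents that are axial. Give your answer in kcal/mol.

Chair I (amino axial, carboxyl axial, vinyl axial): E = 4.26 kcal/mol.
Chair II (amino equatorial, carboxyl equatorial, vinyl equatorial): E = 0.00 kcal/mol.
ΔE = 4.26 − 0.00 = 4.26 kcal/mol; chair II is more stable.

4.26 kcal/mol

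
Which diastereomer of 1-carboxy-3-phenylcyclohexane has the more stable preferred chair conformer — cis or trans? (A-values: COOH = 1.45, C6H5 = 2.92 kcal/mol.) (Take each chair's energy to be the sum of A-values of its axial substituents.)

cis

At 1,3 positions (parity same): cis → (e,e or a,a); trans → (a,e or e,a).
Best chair for cis: E = 0.00 kcal/mol; best chair for trans: E = 1.45 kcal/mol.
The cis isomer is lower by 1.45 kcal/mol.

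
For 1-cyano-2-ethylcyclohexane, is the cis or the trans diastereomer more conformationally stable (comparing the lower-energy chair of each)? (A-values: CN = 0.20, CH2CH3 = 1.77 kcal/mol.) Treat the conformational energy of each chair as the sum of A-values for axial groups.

trans

At 1,2 positions (parity opposite): cis → (a,e or e,a); trans → (e,e or a,a).
Best chair for cis: E = 0.20 kcal/mol; best chair for trans: E = 0.00 kcal/mol.
The trans isomer is lower by 0.20 kcal/mol.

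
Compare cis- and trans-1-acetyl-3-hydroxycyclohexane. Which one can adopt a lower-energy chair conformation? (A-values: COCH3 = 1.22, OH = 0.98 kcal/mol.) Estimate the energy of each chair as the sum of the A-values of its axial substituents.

cis

At 1,3 positions (parity same): cis → (e,e or a,a); trans → (a,e or e,a).
Best chair for cis: E = 0.00 kcal/mol; best chair for trans: E = 0.98 kcal/mol.
The cis isomer is lower by 0.98 kcal/mol.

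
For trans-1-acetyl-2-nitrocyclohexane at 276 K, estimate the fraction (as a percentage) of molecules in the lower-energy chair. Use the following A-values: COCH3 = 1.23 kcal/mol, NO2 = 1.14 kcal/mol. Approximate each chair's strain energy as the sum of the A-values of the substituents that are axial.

98.7%

C1 and C2 have opposite parity, so for the trans isomer the two substituents are e,e in one chair and a,a in the other.
Chair I (acetyl axial, nitro axial): E = 2.37 kcal/mol; chair II (acetyl equatorial, nitro equatorial): E = 0.00 kcal/mol.
ΔG = 2.37 kcal/mol between the two chairs.
K = exp(ΔG/RT) with R = 1.987×10⁻³ kcal mol⁻¹ K⁻¹ and T = 276 K gives K ≈ 75.3.
Fraction in the lower-energy chair = K/(K+1) = 98.7%.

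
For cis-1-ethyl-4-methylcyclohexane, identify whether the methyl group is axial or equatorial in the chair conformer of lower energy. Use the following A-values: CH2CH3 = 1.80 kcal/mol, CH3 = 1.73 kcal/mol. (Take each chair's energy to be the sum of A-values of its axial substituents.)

axial

C1 and C4 have opposite parity, so for the cis isomer the two substituents are one axial and one equatorial in each chair.
Chair I (ethyl axial, methyl equatorial): E = 1.80 kcal/mol.
Chair II (ethyl equatorial, methyl axial): E = 1.73 kcal/mol.
Chair II is the more stable (lower-energy) conformer, and in that chair the methyl group is axial.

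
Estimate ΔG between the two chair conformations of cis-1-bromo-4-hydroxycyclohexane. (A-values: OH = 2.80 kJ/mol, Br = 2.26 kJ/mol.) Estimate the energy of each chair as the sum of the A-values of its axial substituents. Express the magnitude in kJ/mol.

C1 and C4 have opposite parity, so for the cis isomer the two substituents are one axial and one equatorial in each chair.
Chair I (hydroxyl axial, bromo equatorial): E = 2.80 kJ/mol.
Chair II (hydroxyl equatorial, bromo axial): E = 2.26 kJ/mol.
ΔE = 2.80 − 2.26 = 0.54 kJ/mol; chair II is more stable.

0.54 kJ/mol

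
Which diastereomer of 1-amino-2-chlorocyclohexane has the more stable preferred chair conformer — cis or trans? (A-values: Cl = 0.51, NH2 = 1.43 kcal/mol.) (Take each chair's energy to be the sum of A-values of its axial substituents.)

trans

At 1,2 positions (parity opposite): cis → (a,e or e,a); trans → (e,e or a,a).
Best chair for cis: E = 0.51 kcal/mol; best chair for trans: E = 0.00 kcal/mol.
The trans isomer is lower by 0.51 kcal/mol.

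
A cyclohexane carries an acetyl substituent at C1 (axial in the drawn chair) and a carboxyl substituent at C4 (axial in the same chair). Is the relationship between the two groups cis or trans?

trans

C1 and C4 have opposite parity, so their axial bonds point in opposite directions.
With opposite-parity carbons, two substituents on the same face are one axial and one equatorial; opposite faces give both axial or both equatorial.
Here the groups are axial/axial → opposite face → trans.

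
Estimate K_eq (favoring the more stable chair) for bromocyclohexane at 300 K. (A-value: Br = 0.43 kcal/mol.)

K ≈ 2.06

One chair has the bromo group axial (E = 0.43 kcal/mol) and the other has it equatorial (E = 0).
ΔG = 0.43 kcal/mol between the two chairs.
K = exp(ΔG/RT) with R = 1.987×10⁻³ kcal mol⁻¹ K⁻¹ and T = 300 K gives K ≈ 2.06.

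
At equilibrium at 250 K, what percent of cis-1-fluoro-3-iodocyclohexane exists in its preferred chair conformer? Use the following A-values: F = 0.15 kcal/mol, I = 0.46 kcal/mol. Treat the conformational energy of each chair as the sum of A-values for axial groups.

C1 and C3 have the same parity, so for the cis isomer the two substituents are e,e in one chair and a,a in the other.
Chair I (fluoro axial, iodo axial): E = 0.61 kcal/mol; chair II (fluoro equatorial, iodo equatorial): E = 0.00 kcal/mol.
ΔG = 0.61 kcal/mol between the two chairs.
K = exp(ΔG/RT) with R = 1.987×10⁻³ kcal mol⁻¹ K⁻¹ and T = 250 K gives K ≈ 3.41.
Fraction in the lower-energy chair = K/(K+1) = 77.3%.

77.3%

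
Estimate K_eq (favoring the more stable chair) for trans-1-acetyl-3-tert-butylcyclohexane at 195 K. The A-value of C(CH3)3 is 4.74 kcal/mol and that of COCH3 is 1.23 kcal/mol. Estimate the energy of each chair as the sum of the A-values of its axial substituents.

K ≈ 8595

C1 and C3 have the same parity, so for the trans isomer the two substituents are one axial and one equatorial in each chair.
Chair I (tert-butyl axial, acetyl equatorial): E = 4.74 kcal/mol; chair II (tert-butyl equatorial, acetyl axial): E = 1.23 kcal/mol.
ΔG = 3.51 kcal/mol between the two chairs.
K = exp(ΔG/RT) with R = 1.987×10⁻³ kcal mol⁻¹ K⁻¹ and T = 195 K gives K ≈ 8.59e+03.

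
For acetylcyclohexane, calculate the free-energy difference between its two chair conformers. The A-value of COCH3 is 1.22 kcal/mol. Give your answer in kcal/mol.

A monosubstituted cyclohexane has one chair with the acetyl group axial (E = A = 1.22 kcal/mol) and one with it equatorial (E = 0).
ΔE = 1.22 − 0 = 1.22 kcal/mol.

1.22 kcal/mol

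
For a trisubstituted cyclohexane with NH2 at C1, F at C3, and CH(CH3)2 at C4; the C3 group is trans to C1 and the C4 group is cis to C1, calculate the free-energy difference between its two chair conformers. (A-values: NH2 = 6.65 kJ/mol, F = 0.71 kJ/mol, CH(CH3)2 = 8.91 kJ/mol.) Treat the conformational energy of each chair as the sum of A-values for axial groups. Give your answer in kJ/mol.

Chair I (amino axial, fluoro equatorial, isopropyl equatorial): E = 6.65 kJ/mol.
Chair II (amino equatorial, fluoro axial, isopropyl axial): E = 9.62 kJ/mol.
ΔE = 9.62 − 6.65 = 2.97 kJ/mol; chair I is more stable.

2.97 kJ/mol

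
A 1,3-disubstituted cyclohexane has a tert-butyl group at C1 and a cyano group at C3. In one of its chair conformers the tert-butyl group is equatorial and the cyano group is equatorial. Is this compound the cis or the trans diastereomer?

C1 and C3 have the same parity, so their axial bonds point in the same direction.
With same-parity carbons, two substituents on the same face are both axial or both equatorial; opposite faces give one of each.
Here the groups are equatorial/equatorial → same face → cis.

cis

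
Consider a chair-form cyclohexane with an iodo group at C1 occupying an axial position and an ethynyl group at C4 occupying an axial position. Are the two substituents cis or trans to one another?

trans

C1 and C4 have opposite parity, so their axial bonds point in opposite directions.
With opposite-parity carbons, two substituents on the same face are one axial and one equatorial; opposite faces give both axial or both equatorial.
Here the groups are axial/axial → opposite face → trans.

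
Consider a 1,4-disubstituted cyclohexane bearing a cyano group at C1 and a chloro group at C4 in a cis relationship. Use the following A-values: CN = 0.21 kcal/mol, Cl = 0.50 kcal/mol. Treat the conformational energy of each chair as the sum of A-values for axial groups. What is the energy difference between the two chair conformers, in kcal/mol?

C1 and C4 have opposite parity, so for the cis isomer the two substituents are one axial and one equatorial in each chair.
Chair I (cyano axial, chloro equatorial): E = 0.21 kcal/mol.
Chair II (cyano equatorial, chloro axial): E = 0.50 kcal/mol.
ΔE = 0.50 − 0.21 = 0.29 kcal/mol; chair I is more stable.

0.29 kcal/mol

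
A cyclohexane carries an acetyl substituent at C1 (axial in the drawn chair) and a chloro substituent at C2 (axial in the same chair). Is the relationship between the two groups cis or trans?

C1 and C2 have opposite parity, so their axial bonds point in opposite directions.
With opposite-parity carbons, two substituents on the same face are one axial and one equatorial; opposite faces give both axial or both equatorial.
Here the groups are axial/axial → opposite face → trans.

trans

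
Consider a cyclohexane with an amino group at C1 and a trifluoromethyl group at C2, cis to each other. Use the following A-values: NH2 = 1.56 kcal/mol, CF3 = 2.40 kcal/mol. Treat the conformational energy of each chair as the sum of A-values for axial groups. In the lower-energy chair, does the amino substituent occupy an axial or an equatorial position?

C1 and C2 have opposite parity, so for the cis isomer the two substituents are one axial and one equatorial in each chair.
Chair I (amino axial, trifluoromethyl equatorial): E = 1.56 kcal/mol.
Chair II (amino equatorial, trifluoromethyl axial): E = 2.40 kcal/mol.
Chair I is the more stable (lower-energy) conformer, and in that chair the amino group is axial.

axial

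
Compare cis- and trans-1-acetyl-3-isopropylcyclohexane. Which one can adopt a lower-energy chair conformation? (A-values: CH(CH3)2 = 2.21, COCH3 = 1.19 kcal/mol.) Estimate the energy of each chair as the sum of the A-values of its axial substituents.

cis

At 1,3 positions (parity same): cis → (e,e or a,a); trans → (a,e or e,a).
Best chair for cis: E = 0.00 kcal/mol; best chair for trans: E = 1.19 kcal/mol.
The cis isomer is lower by 1.19 kcal/mol.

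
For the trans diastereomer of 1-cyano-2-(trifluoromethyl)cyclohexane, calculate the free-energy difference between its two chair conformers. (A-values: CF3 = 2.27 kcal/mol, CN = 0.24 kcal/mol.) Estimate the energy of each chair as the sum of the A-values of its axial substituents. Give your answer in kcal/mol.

C1 and C2 have opposite parity, so for the trans isomer the two substituents are e,e in one chair and a,a in the other.
Chair I (trifluoromethyl axial, cyano axial): E = 2.51 kcal/mol.
Chair II (trifluoromethyl equatorial, cyano equatorial): E = 0.00 kcal/mol.
ΔE = 2.51 − 0.00 = 2.51 kcal/mol; chair II is more stable.

2.51 kcal/mol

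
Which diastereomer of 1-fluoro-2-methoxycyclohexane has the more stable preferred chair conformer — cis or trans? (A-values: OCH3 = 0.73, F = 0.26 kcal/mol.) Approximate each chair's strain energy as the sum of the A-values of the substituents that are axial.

trans

At 1,2 positions (parity opposite): cis → (a,e or e,a); trans → (e,e or a,a).
Best chair for cis: E = 0.26 kcal/mol; best chair for trans: E = 0.00 kcal/mol.
The trans isomer is lower by 0.26 kcal/mol.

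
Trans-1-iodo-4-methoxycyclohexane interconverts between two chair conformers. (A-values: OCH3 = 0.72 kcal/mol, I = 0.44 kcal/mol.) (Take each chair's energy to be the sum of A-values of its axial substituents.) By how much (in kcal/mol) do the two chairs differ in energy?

C1 and C4 have opposite parity, so for the trans isomer the two substituents are e,e in one chair and a,a in the other.
Chair I (methoxy axial, iodo axial): E = 1.16 kcal/mol.
Chair II (methoxy equatorial, iodo equatorial): E = 0.00 kcal/mol.
ΔE = 1.16 − 0.00 = 1.16 kcal/mol; chair II is more stable.

1.16 kcal/mol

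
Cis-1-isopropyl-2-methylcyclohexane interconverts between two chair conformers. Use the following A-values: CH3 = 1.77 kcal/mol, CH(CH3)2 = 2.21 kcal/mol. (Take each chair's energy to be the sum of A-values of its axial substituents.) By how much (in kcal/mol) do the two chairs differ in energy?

0.44 kcal/mol

C1 and C2 have opposite parity, so for the cis isomer the two substituents are one axial and one equatorial in each chair.
Chair I (methyl axial, isopropyl equatorial): E = 1.77 kcal/mol.
Chair II (methyl equatorial, isopropyl axial): E = 2.21 kcal/mol.
ΔE = 2.21 − 1.77 = 0.44 kcal/mol; chair I is more stable.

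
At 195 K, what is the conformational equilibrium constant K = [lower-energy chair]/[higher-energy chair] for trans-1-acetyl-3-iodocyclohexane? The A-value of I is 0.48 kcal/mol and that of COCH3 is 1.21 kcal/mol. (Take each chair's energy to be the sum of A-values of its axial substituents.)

K ≈ 6.58

C1 and C3 have the same parity, so for the trans isomer the two substituents are one axial and one equatorial in each chair.
Chair I (iodo axial, acetyl equatorial): E = 0.48 kcal/mol; chair II (iodo equatorial, acetyl axial): E = 1.21 kcal/mol.
ΔG = 0.73 kcal/mol between the two chairs.
K = exp(ΔG/RT) with R = 1.987×10⁻³ kcal mol⁻¹ K⁻¹ and T = 195 K gives K ≈ 6.58.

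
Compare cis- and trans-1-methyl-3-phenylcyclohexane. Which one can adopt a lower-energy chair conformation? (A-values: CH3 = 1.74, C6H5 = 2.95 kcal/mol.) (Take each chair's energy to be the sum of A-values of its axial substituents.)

cis

At 1,3 positions (parity same): cis → (e,e or a,a); trans → (a,e or e,a).
Best chair for cis: E = 0.00 kcal/mol; best chair for trans: E = 1.74 kcal/mol.
The cis isomer is lower by 1.74 kcal/mol.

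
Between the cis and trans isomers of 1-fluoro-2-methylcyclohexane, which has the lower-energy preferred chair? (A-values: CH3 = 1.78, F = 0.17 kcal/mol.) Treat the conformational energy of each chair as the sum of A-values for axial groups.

At 1,2 positions (parity opposite): cis → (a,e or e,a); trans → (e,e or a,a).
Best chair for cis: E = 0.17 kcal/mol; best chair for trans: E = 0.00 kcal/mol.
The trans isomer is lower by 0.17 kcal/mol.

trans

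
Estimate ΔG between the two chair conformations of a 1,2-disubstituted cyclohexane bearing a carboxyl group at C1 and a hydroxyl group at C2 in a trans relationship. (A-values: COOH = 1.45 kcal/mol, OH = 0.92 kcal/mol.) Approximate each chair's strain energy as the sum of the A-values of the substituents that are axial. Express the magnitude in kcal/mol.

2.37 kcal/mol

C1 and C2 have opposite parity, so for the trans isomer the two substituents are e,e in one chair and a,a in the other.
Chair I (carboxyl axial, hydroxyl axial): E = 2.37 kcal/mol.
Chair II (carboxyl equatorial, hydroxyl equatorial): E = 0.00 kcal/mol.
ΔE = 2.37 − 0.00 = 2.37 kcal/mol; chair II is more stable.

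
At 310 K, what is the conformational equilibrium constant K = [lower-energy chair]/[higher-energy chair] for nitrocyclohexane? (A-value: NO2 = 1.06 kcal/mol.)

One chair has the nitro group axial (E = 1.06 kcal/mol) and the other has it equatorial (E = 0).
ΔG = 1.06 kcal/mol between the two chairs.
K = exp(ΔG/RT) with R = 1.987×10⁻³ kcal mol⁻¹ K⁻¹ and T = 310 K gives K ≈ 5.59.

K ≈ 5.59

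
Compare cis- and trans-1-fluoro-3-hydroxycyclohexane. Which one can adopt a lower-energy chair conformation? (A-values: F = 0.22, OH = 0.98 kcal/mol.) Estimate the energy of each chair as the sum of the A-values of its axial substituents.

At 1,3 positions (parity same): cis → (e,e or a,a); trans → (a,e or e,a).
Best chair for cis: E = 0.00 kcal/mol; best chair for trans: E = 0.22 kcal/mol.
The cis isomer is lower by 0.22 kcal/mol.

cis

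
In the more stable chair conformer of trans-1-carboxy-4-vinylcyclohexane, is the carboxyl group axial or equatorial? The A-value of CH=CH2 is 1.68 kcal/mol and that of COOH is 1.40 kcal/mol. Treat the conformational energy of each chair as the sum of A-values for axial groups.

equatorial

C1 and C4 have opposite parity, so for the trans isomer the two substituents are e,e in one chair and a,a in the other.
Chair I (vinyl axial, carboxyl axial): E = 3.08 kcal/mol.
Chair II (vinyl equatorial, carboxyl equatorial): E = 0.00 kcal/mol.
Chair II is the more stable (lower-energy) conformer, and in that chair the carboxyl group is equatorial.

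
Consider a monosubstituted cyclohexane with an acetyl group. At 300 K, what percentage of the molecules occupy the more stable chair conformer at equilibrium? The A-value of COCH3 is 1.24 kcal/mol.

One chair has the acetyl group axial (E = 1.24 kcal/mol) and the other has it equatorial (E = 0).
ΔG = 1.24 kcal/mol between the two chairs.
K = exp(ΔG/RT) with R = 1.987×10⁻³ kcal mol⁻¹ K⁻¹ and T = 300 K gives K ≈ 8.01.
Fraction in the lower-energy chair = K/(K+1) = 88.9%.

88.9%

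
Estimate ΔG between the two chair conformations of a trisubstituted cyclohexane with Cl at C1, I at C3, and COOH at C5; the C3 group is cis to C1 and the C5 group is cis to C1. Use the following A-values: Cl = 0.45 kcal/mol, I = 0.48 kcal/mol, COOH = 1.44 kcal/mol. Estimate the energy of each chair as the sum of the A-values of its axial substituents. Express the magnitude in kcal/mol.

2.37 kcal/mol

Chair I (chloro axial, iodo axial, carboxyl axial): E = 2.37 kcal/mol.
Chair II (chloro equatorial, iodo equatorial, carboxyl equatorial): E = 0.00 kcal/mol.
ΔE = 2.37 − 0.00 = 2.37 kcal/mol; chair II is more stable.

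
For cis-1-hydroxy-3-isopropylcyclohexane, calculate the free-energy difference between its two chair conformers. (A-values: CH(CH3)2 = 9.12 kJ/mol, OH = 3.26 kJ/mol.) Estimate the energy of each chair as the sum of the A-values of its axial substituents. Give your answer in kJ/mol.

C1 and C3 have the same parity, so for the cis isomer the two substituents are e,e in one chair and a,a in the other.
Chair I (isopropyl axial, hydroxyl axial): E = 12.38 kJ/mol.
Chair II (isopropyl equatorial, hydroxyl equatorial): E = 0.00 kJ/mol.
ΔE = 12.38 − 0.00 = 12.38 kJ/mol; chair II is more stable.

12.38 kJ/mol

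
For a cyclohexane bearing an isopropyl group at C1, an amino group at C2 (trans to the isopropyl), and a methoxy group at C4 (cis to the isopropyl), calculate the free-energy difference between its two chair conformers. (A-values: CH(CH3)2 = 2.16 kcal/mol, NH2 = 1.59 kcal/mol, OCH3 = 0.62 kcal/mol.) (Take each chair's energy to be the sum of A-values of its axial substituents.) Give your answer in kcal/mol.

Chair I (isopropyl axial, amino axial, methoxy equatorial): E = 3.75 kcal/mol.
Chair II (isopropyl equatorial, amino equatorial, methoxy axial): E = 0.62 kcal/mol.
ΔE = 3.75 − 0.62 = 3.13 kcal/mol; chair II is more stable.

3.13 kcal/mol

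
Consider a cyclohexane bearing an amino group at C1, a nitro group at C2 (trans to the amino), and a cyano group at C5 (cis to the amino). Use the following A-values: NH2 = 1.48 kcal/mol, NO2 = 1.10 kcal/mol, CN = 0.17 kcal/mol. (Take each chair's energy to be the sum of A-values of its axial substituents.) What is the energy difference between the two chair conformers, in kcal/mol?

2.75 kcal/mol

Chair I (amino axial, nitro axial, cyano axial): E = 2.75 kcal/mol.
Chair II (amino equatorial, nitro equatorial, cyano equatorial): E = 0.00 kcal/mol.
ΔE = 2.75 − 0.00 = 2.75 kcal/mol; chair II is more stable.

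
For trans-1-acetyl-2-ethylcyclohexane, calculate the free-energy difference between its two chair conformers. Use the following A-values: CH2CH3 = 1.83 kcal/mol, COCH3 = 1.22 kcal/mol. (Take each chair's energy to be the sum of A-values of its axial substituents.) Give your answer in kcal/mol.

3.05 kcal/mol

C1 and C2 have opposite parity, so for the trans isomer the two substituents are e,e in one chair and a,a in the other.
Chair I (ethyl axial, acetyl axial): E = 3.05 kcal/mol.
Chair II (ethyl equatorial, acetyl equatorial): E = 0.00 kcal/mol.
ΔE = 3.05 − 0.00 = 3.05 kcal/mol; chair II is more stable.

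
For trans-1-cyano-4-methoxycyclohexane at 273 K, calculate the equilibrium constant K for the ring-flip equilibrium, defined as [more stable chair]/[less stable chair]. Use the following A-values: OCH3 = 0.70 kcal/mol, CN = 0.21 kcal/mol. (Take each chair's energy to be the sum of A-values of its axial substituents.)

K ≈ 5.35

C1 and C4 have opposite parity, so for the trans isomer the two substituents are e,e in one chair and a,a in the other.
Chair I (methoxy axial, cyano axial): E = 0.91 kcal/mol; chair II (methoxy equatorial, cyano equatorial): E = 0.00 kcal/mol.
ΔG = 0.91 kcal/mol between the two chairs.
K = exp(ΔG/RT) with R = 1.987×10⁻³ kcal mol⁻¹ K⁻¹ and T = 273 K gives K ≈ 5.35.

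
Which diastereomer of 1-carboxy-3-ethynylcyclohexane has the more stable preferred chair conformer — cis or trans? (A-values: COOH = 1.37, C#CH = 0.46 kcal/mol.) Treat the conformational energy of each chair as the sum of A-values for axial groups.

At 1,3 positions (parity same): cis → (e,e or a,a); trans → (a,e or e,a).
Best chair for cis: E = 0.00 kcal/mol; best chair for trans: E = 0.46 kcal/mol.
The cis isomer is lower by 0.46 kcal/mol.

cis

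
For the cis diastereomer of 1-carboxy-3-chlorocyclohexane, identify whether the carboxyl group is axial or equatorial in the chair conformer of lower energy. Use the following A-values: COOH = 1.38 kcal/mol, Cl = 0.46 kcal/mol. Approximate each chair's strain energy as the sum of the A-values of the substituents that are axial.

C1 and C3 have the same parity, so for the cis isomer the two substituents are e,e in one chair and a,a in the other.
Chair I (carboxyl axial, chloro axial): E = 1.84 kcal/mol.
Chair II (carboxyl equatorial, chloro equatorial): E = 0.00 kcal/mol.
Chair II is the more stable (lower-energy) conformer, and in that chair the carboxyl group is equatorial.

equatorial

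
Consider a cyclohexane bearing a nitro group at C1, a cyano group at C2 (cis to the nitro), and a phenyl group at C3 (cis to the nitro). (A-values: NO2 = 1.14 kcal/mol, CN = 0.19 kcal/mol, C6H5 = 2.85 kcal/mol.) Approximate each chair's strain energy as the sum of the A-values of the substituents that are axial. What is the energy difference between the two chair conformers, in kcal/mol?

Chair I (nitro axial, cyano equatorial, phenyl axial): E = 3.99 kcal/mol.
Chair II (nitro equatorial, cyano axial, phenyl equatorial): E = 0.19 kcal/mol.
ΔE = 3.99 − 0.19 = 3.80 kcal/mol; chair II is more stable.

3.80 kcal/mol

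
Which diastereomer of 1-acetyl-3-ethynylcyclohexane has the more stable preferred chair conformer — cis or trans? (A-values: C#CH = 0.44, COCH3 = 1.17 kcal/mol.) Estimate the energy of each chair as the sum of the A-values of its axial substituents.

At 1,3 positions (parity same): cis → (e,e or a,a); trans → (a,e or e,a).
Best chair for cis: E = 0.00 kcal/mol; best chair for trans: E = 0.44 kcal/mol.
The cis isomer is lower by 0.44 kcal/mol.

cis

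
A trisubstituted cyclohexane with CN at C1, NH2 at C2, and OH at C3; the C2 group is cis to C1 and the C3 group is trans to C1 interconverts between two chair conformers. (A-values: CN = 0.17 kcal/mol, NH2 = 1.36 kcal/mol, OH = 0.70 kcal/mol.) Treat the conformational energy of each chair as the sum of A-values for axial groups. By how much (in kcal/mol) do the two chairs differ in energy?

Chair I (cyano axial, amino equatorial, hydroxyl equatorial): E = 0.17 kcal/mol.
Chair II (cyano equatorial, amino axial, hydroxyl axial): E = 2.06 kcal/mol.
ΔE = 2.06 − 0.17 = 1.89 kcal/mol; chair I is more stable.

1.89 kcal/mol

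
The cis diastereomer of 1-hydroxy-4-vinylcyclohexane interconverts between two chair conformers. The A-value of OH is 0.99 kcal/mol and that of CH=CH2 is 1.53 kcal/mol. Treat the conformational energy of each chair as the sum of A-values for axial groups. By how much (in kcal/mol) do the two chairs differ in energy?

C1 and C4 have opposite parity, so for the cis isomer the two substituents are one axial and one equatorial in each chair.
Chair I (hydroxyl axial, vinyl equatorial): E = 0.99 kcal/mol.
Chair II (hydroxyl equatorial, vinyl axial): E = 1.53 kcal/mol.
ΔE = 1.53 − 0.99 = 0.54 kcal/mol; chair I is more stable.

0.54 kcal/mol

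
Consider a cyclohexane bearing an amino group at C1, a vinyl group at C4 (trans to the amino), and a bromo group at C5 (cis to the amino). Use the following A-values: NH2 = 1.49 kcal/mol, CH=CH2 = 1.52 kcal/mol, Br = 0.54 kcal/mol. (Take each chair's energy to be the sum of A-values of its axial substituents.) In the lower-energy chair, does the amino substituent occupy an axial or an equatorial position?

Chair I (amino axial, vinyl axial, bromo axial): E = 3.55 kcal/mol.
Chair II (amino equatorial, vinyl equatorial, bromo equatorial): E = 0.00 kcal/mol.
Chair II is the more stable (lower-energy) conformer, and in that chair the amino group is equatorial.

equatorial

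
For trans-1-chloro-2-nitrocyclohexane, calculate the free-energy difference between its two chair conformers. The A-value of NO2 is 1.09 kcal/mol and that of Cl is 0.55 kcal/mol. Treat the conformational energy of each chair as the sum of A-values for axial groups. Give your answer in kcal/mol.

1.64 kcal/mol

C1 and C2 have opposite parity, so for the trans isomer the two substituents are e,e in one chair and a,a in the other.
Chair I (nitro axial, chloro axial): E = 1.64 kcal/mol.
Chair II (nitro equatorial, chloro equatorial): E = 0.00 kcal/mol.
ΔE = 1.64 − 0.00 = 1.64 kcal/mol; chair II is more stable.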